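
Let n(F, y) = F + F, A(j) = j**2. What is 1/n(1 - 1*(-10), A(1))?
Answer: 1/22 ≈ 0.045455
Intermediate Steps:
n(F, y) = 2*F
1/n(1 - 1*(-10), A(1)) = 1/(2*(1 - 1*(-10))) = 1/(2*(1 + 10)) = 1/(2*11) = 1/22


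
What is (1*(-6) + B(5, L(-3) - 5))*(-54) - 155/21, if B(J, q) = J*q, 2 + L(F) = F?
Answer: 63349/21 ≈ 3016.6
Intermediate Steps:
L(F) = -2 + F
(1*(-6) + B(5, L(-3) - 5))*(-54) - 155/21 = (1*(-6) + 5*((-2 - 3) - 5))*(-54) - 155/21 = (-6 + 5*(-5 - 5))*(-54) - 155*1/21 = (-6 + 5*(-10))*(-54) - 155/21 = (-6 - 50)*(-54) - 155/21 = -56*(-54) - 155/21 = 3024 - 155/21 = 63349/21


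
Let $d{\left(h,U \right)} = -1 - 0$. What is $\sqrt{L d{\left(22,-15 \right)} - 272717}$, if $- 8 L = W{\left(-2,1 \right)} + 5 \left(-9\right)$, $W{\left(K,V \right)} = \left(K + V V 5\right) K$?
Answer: $\frac{i \sqrt{4363574}}{4} \approx 522.23 i$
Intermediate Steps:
$d{\left(h,U \right)} = -1$ ($d{\left(h,U \right)} = -1 + 0 = -1$)
$W{\left(K,V \right)} = K \left(K + 5 V^{2}\right)$ ($W{\left(K,V \right)} = \left(K + V 5 V\right) K = \left(K + 5 V^{2}\right) K = K \left(K + 5 V^{2}\right)$)
$L = \frac{51}{8}$ ($L = - \frac{- 2 \left(-2 + 5 \cdot 1^{2}\right) + 5 \left(-9\right)}{8} = - \frac{- 2 \left(-2 + 5 \cdot 1\right) - 45}{8} = - \frac{- 2 \left(-2 + 5\right) - 45}{8} = - \frac{\left(-2\right) 3 - 45}{8} = - \frac{-6 - 45}{8} = \left(- \frac{1}{8}\right) \left(-51\right) = \frac{51}{8} \approx 6.375$)
$\sqrt{L d{\left(22,-15 \right)} - 272717} = \sqrt{\frac{51}{8} \left(-1\right) - 272717} = \sqrt{- \frac{51}{8} - 272717} = \sqrt{- \frac{2181787}{8}} = \frac{i \sqrt{4363574}}{4}$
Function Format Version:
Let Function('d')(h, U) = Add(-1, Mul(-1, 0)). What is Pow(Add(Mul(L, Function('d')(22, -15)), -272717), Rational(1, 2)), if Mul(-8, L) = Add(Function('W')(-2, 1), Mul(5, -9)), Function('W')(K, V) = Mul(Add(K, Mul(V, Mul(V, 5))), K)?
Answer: Mul(Rational(1, 4), I, Pow(4363574, Rational(1, 2))) ≈ Mul(522.23, I)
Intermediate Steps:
Function('d')(h, U) = -1 (Function('d')(h, U) = Add(-1, 0) = -1)
Function('W')(K, V) = Mul(K, Add(K, Mul(5, Pow(V, 2)))) (Function('W')(K, V) = Mul(Add(K, Mul(V, Mul(5, V))), K) = Mul(Add(K, Mul(5, Pow(V, 2))), K) = Mul(K, Add(K, Mul(5, Pow(V, 2)))))
L = Rational(51, 8) (L = Mul(Rational(-1, 8), Add(Mul(-2, Add(-2, Mul(5, Pow(1, 2)))), Mul(5, -9))) = Mul(Rational(-1, 8), Add(Mul(-2, Add(-2, Mul(5, 1))), -45)) = Mul(Rational(-1, 8), Add(Mul(-2, Add(-2, 5)), -45)) = Mul(Rational(-1, 8), Add(Mul(-2, 3), -45)) = Mul(Rational(-1, 8), Add(-6, -45)) = Mul(Rational(-1, 8), -51) = Rational(51, 8) ≈ 6.3750)
Pow(Add(Mul(L, Function('d')(22, -15)), -272717), Rational(1, 2)) = Pow(Add(Mul(Rational(51, 8), -1), -272717), Rational(1, 2)) = Pow(Add(Rational(-51, 8), -272717), Rational(1, 2)) = Pow(Rational(-2181787, 8), Rational(1, 2)) = Mul(Rational(1, 4), I, Pow(4363574, Rational(1, 2)))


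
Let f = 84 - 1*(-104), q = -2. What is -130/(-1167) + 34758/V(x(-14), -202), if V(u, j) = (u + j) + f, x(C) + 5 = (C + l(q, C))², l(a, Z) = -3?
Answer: 250603/1945 ≈ 128.84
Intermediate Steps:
x(C) = -5 + (-3 + C)² (x(C) = -5 + (C - 3)² = -5 + (-3 + C)²)
f = 188 (f = 84 + 104 = 188)
V(u, j) = 188 + j + u (V(u, j) = (u + j) + 188 = (j + u) + 188 = 188 + j + u)
-130/(-1167) + 34758/V(x(-14), -202) = -130/(-1167) + 34758/(188 - 202 + (-5 + (-3 - 14)²)) = -130*(-1/1167) + 34758/(188 - 202 + (-5 + (-17)²)) = 130/1167 + 34758/(188 - 202 + (-5 + 289)) = 130/1167 + 34758/(188 - 202 + 284) = 130/1167 + 34758/270 = 130/1167 + 34758*(1/270) = 130/1167 + 1931/15 = 250603/1945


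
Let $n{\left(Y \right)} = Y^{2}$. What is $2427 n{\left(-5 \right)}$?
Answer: $60675$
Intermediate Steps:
$2427 n{\left(-5 \right)} = 2427 \left(-5\right)^{2} = 2427 \cdot 25 = 60675$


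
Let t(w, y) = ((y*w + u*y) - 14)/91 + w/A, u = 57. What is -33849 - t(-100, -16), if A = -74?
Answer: -113999071/3367 ≈ -33858.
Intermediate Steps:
t(w, y) = -2/13 - w/74 + 57*y/91 + w*y/91 (t(w, y) = ((y*w + 57*y) - 14)/91 + w/(-74) = ((w*y + 57*y) - 14)*(1/91) + w*(-1/74) = ((57*y + w*y) - 14)*(1/91) - w/74 = (-14 + 57*y + w*y)*(1/91) - w/74 = (-2/13 + 57*y/91 + w*y/91) - w/74 = -2/13 - w/74 + 57*y/91 + w*y/91)
-33849 - t(-100, -16) = -33849 - (-2/13 - 1/74*(-100) + (57/91)*(-16) + (1/91)*(-100)*(-16)) = -33849 - (-2/13 + 50/37 - 912/91 + 1600/91) = -33849 - 1*29488/3367 = -33849 - 29488/3367 = -113999071/3367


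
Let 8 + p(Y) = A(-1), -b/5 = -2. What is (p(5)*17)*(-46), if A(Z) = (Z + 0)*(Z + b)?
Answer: 13294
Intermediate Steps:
b = 10 (b = -5*(-2) = 10)
A(Z) = Z*(10 + Z) (A(Z) = (Z + 0)*(Z + 10) = Z*(10 + Z))
p(Y) = -17 (p(Y) = -8 - (10 - 1) = -8 - 1*9 = -8 - 9 = -17)
(p(5)*17)*(-46) = -17*17*(-46) = -289*(-46) = 13294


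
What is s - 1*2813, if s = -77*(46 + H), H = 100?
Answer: -14055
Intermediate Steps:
s = -11242 (s = -77*(46 + 100) = -77*146 = -11242)
s - 1*2813 = -11242 - 1*2813 = -11242 - 2813 = -14055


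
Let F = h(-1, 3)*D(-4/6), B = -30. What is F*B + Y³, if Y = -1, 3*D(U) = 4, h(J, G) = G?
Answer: -121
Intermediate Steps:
D(U) = 4/3 (D(U) = (⅓)*4 = 4/3)
F = 4 (F = 3*(4/3) = 4)
F*B + Y³ = 4*(-30) + (-1)³ = -120 - 1 = -121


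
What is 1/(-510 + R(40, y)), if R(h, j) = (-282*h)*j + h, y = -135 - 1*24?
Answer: 1/1793050 ≈ 5.5771e-7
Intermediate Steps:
y = -159 (y = -135 - 24 = -159)
R(h, j) = h - 282*h*j (R(h, j) = -282*h*j + h = h - 282*h*j)
1/(-510 + R(40, y)) = 1/(-510 + 40*(1 - 282*(-159))) = 1/(-510 + 40*(1 + 44838)) = 1/(-510 + 40*44839) = 1/(-510 + 1793560) = 1/1793050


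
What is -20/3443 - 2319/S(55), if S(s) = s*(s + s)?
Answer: -736847/1893650 ≈ -0.38911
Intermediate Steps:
S(s) = 2*s² (S(s) = s*(2*s) = 2*s²)
-20/3443 - 2319/S(55) = -20/3443 - 2319/(2*55²) = -20*1/3443 - 2319/(2*3025) = -20/3443 - 2319/6050 = -736847/1893650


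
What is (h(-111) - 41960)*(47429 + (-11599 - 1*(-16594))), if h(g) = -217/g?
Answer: -244156549432/111 ≈ -2.1996e+9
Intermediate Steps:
(h(-111) - 41960)*(47429 + (-11599 - 1*(-16594))) = (-217/(-111) - 41960)*(47429 + (-11599 - 1*(-16594))) = (-217*(-1/111) - 41960)*(47429 + (-11599 + 16594)) = (217/111 - 41960)*(47429 + 4995) = -4657343/111*52424 = -244156549432/111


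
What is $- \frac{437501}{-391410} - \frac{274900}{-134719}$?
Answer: $\frac{166538306219}{52730363790} \approx 3.1583$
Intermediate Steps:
$- \frac{437501}{-391410} - \frac{274900}{-134719} = \left(-437501\right) \left(- \frac{1}{391410}\right) - - \frac{274900}{134719} = \frac{437501}{391410} + \frac{274900}{134719} = \frac{166538306219}{52730363790}$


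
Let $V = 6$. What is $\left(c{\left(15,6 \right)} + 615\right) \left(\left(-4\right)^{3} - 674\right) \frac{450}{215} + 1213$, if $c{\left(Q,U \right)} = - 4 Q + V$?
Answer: $- \frac{37209461}{43} \approx -8.6534 \cdot 10^{5}$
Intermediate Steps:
$c{\left(Q,U \right)} = 6 - 4 Q$ ($c{\left(Q,U \right)} = - 4 Q + 6 = 6 - 4 Q$)
$\left(c{\left(15,6 \right)} + 615\right) \left(\left(-4\right)^{3} - 674\right) \frac{450}{215} + 1213 = \left(\left(6 - 60\right) + 615\right) \left(\left(-4\right)^{3} - 674\right) \frac{450}{215} + 1213 = \left(\left(6 - 60\right) + 615\right) \left(-64 - 674\right) 450 \cdot \frac{1}{215} + 1213 = \left(-54 + 615\right) \left(-738\right) \frac{90}{43} + 1213 = 561 \left(-738\right) \frac{90}{43} + 1213 = \left(-414018\right) \frac{90}{43} + 1213 = - \frac{37261620}{43} + 1213 = - \frac{37209461}{43}$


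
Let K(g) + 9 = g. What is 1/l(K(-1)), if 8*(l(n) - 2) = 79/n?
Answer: 80/81 ≈ 0.98765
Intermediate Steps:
K(g) = -9 + g
l(n) = 2 + 79/(8*n) (l(n) = 2 + (79/n)/8 = 2 + 79/(8*n))
1/l(K(-1)) = 1/(2 + 79/(8*(-9 - 1))) = 1/(2 + (79/8)/(-10)) = 1/(2 + (79/8)*(-1/10)) = 1/(2 - 79/80) = 1/(81/80) = 80/81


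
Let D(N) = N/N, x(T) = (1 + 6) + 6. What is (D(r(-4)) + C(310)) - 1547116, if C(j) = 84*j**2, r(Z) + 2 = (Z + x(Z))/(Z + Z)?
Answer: 6525285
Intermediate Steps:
x(T) = 13 (x(T) = 7 + 6 = 13)
r(Z) = -2 + (13 + Z)/(2*Z) (r(Z) = -2 + (Z + 13)/(Z + Z) = -2 + (13 + Z)/((2*Z)) = -2 + (13 + Z)*(1/(2*Z)) = -2 + (13 + Z)/(2*Z))
D(N) = 1
(D(r(-4)) + C(310)) - 1547116 = (1 + 84*310**2) - 1547116 = (1 + 84*96100) - 1547116 = (1 + 8072400) - 1547116 = 8072401 - 1547116 = 6525285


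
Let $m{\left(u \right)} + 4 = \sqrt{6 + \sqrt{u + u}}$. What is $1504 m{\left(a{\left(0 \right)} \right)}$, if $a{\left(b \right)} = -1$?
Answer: $-6016 + 1504 \sqrt{6 + i \sqrt{2}} \approx -2306.8 + 431.22 i$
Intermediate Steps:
$m{\left(u \right)} = -4 + \sqrt{6 + \sqrt{2} \sqrt{u}}$ ($m{\left(u \right)} = -4 + \sqrt{6 + \sqrt{u + u}} = -4 + \sqrt{6 + \sqrt{2 u}} = -4 + \sqrt{6 + \sqrt{2} \sqrt{u}}$)
$1504 m{\left(a{\left(0 \right)} \right)} = 1504 \left(-4 + \sqrt{6 + \sqrt{2} \sqrt{-1}}\right) = 1504 \left(-4 + \sqrt{6 + \sqrt{2} i}\right) = 1504 \left(-4 + \sqrt{6 + i \sqrt{2}}\right) = -6016 + 1504 \sqrt{6 + i \sqrt{2}}$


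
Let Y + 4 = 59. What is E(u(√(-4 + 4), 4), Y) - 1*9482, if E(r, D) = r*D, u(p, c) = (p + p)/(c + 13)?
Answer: -9482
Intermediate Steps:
Y = 55 (Y = -4 + 59 = 55)
u(p, c) = 2*p/(13 + c) (u(p, c) = (2*p)/(13 + c) = 2*p/(13 + c))
E(r, D) = D*r
E(u(√(-4 + 4), 4), Y) - 1*9482 = 55*(2*√(-4 + 4)/(13 + 4)) - 1*9482 = 55*(2*√0/17) - 9482 = 55*(2*0*(1/17)) - 9482 = 55*0 - 9482 = 0 - 9482 = -9482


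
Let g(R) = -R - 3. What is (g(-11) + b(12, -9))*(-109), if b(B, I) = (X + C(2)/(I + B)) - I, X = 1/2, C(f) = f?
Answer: -11881/6 ≈ -1980.2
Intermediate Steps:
g(R) = -3 - R
X = ½ ≈ 0.50000
b(B, I) = ½ - I + 2/(B + I) (b(B, I) = (½ + 2/(I + B)) - I = (½ + 2/(B + I)) - I = ½ - I + 2/(B + I))
(g(-11) + b(12, -9))*(-109) = ((-3 - 1*(-11)) + (2 + (½)*12 + (½)*(-9) - 1*(-9)² - 1*12*(-9))/(12 - 9))*(-109) = ((-3 + 11) + (2 + 6 - 9/2 - 1*81 + 108)/3)*(-109) = (8 + (2 + 6 - 9/2 - 81 + 108)/3)*(-109) = (8 + (⅓)*(61/2))*(-109) = (8 + 61/6)*(-109) = (109/6)*(-109) = -11881/6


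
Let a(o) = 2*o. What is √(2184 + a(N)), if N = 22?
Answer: 2*√557 ≈ 47.202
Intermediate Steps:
√(2184 + a(N)) = √(2184 + 2*22) = √(2184 + 44) = √2228 = 2*√557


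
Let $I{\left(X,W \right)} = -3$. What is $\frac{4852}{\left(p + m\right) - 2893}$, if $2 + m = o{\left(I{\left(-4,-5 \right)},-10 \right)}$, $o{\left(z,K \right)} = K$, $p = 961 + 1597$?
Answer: $- \frac{4852}{347} \approx -13.983$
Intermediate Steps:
$p = 2558$
$m = -12$ ($m = -2 - 10 = -12$)
$\frac{4852}{\left(p + m\right) - 2893} = \frac{4852}{\left(2558 - 12\right) - 2893} = \frac{4852}{2546 - 2893} = \frac{4852}{-347} = 4852 \left(- \frac{1}{347}\right) = - \frac{4852}{347}$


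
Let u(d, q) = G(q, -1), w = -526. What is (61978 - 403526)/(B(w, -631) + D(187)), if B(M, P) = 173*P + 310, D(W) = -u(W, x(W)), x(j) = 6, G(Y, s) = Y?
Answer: 341548/108859 ≈ 3.1375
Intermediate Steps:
u(d, q) = q
D(W) = -6 (D(W) = -1*6 = -6)
B(M, P) = 310 + 173*P
(61978 - 403526)/(B(w, -631) + D(187)) = (61978 - 403526)/((310 + 173*(-631)) - 6) = -341548/((310 - 109163) - 6) = -341548/(-108853 - 6) = -341548/(-108859) = -341548*(-1/108859) = 341548/108859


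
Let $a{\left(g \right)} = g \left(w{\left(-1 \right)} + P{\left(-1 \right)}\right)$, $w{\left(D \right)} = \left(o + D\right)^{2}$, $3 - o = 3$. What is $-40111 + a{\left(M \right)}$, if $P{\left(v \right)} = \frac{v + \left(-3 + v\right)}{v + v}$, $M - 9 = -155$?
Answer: $-40622$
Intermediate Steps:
$M = -146$ ($M = 9 - 155 = -146$)
$o = 0$ ($o = 3 - 3 = 0$)
$P{\left(v \right)} = \frac{-3 + 2 v}{2 v}$
$w{\left(D \right)} = D^{2}$ ($w{\left(D \right)} = \left(0 + D\right)^{2} = D^{2}$)
$a{\left(g \right)} = \frac{7 g}{2}$ ($a{\left(g \right)} = g \left(\left(-1\right)^{2} + \frac{- \frac{3}{2} - 1}{-1}\right) = g \left(1 - - \frac{5}{2}\right) = g \left(1 + \frac{5}{2}\right) = g \frac{7}{2} = \frac{7 g}{2}$)
$-40111 + a{\left(M \right)} = -40111 + \frac{7}{2} \left(-146\right) = -40111 - 511 = -40622$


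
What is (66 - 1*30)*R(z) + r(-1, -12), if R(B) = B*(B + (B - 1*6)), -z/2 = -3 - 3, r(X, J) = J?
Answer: 7764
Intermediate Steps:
z = 12 (z = -2*(-3 - 3) = -2*(-6) = 12)
R(B) = B*(-6 + 2*B) (R(B) = B*(B + (B - 6)) = B*(B + (-6 + B)) = B*(-6 + 2*B))
(66 - 1*30)*R(z) + r(-1, -12) = (66 - 1*30)*(2*12*(-3 + 12)) - 12 = (66 - 30)*(2*12*9) - 12 = 36*216 - 12 = 7776 - 12 = 7764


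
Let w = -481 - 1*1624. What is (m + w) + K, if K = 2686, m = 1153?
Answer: 1734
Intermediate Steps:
w = -2105 (w = -481 - 1624 = -2105)
(m + w) + K = (1153 - 2105) + 2686 = -952 + 2686 = 1734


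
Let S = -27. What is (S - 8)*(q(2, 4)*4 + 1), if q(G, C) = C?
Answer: -595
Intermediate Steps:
(S - 8)*(q(2, 4)*4 + 1) = (-27 - 8)*(4*4 + 1) = -35*(16 + 1) = -35*17 = -595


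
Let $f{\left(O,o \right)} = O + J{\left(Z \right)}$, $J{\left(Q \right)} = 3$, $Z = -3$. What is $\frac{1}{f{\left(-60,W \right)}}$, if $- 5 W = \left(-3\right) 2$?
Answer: $- \frac{1}{57} \approx -0.017544$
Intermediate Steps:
$W = \frac{6}{5}$ ($W = - \frac{\left(-3\right) 2}{5} = \left(- \frac{1}{5}\right) \left(-6\right) = \frac{6}{5} \approx 1.2$)
$f{\left(O,o \right)} = 3 + O$ ($f{\left(O,o \right)} = O + 3 = 3 + O$)
$\frac{1}{f{\left(-60,W \right)}} = \frac{1}{3 - 60} = \frac{1}{-57} = - \frac{1}{57}$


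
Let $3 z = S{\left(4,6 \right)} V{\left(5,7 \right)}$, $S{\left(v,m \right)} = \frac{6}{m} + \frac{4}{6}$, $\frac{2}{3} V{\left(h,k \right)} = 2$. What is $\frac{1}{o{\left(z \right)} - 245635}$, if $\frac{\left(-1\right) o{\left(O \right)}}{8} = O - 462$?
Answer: $- \frac{3}{725857} \approx -4.133 \cdot 10^{-6}$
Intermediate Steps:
$V{\left(h,k \right)} = 3$ ($V{\left(h,k \right)} = \frac{3}{2} \cdot 2 = 3$)
$S{\left(v,m \right)} = \frac{2}{3} + \frac{6}{m}$ ($S{\left(v,m \right)} = \frac{6}{m} + 4 \cdot \frac{1}{6} = \frac{6}{m} + \frac{2}{3} = \frac{2}{3} + \frac{6}{m}$)
$z = \frac{5}{3}$ ($z = \frac{\left(\frac{2}{3} + \frac{6}{6}\right) 3}{3} = \frac{\left(\frac{2}{3} + 6 \cdot \frac{1}{6}\right) 3}{3} = \frac{\left(\frac{2}{3} + 1\right) 3}{3} = \frac{\frac{5}{3} \cdot 3}{3} = \frac{1}{3} \cdot 5 = \frac{5}{3} \approx 1.6667$)
$o{\left(O \right)} = 3696 - 8 O$ ($o{\left(O \right)} = - 8 \left(O - 462\right) = - 8 \left(-462 + O\right) = 3696 - 8 O$)
$\frac{1}{o{\left(z \right)} - 245635} = \frac{1}{\left(3696 - \frac{40}{3}\right) - 245635} = \frac{1}{\frac{11048}{3} - 245635} = \frac{1}{- \frac{725857}{3}} = - \frac{3}{725857}$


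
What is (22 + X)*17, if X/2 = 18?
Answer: 986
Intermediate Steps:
X = 36 (X = 2*18 = 36)
(22 + X)*17 = (22 + 36)*17 = 58*17 = 986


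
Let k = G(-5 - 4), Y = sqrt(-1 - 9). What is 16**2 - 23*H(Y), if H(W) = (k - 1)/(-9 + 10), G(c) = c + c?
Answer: 693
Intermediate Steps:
Y = I*sqrt(10) (Y = sqrt(-10) = I*sqrt(10) ≈ 3.1623*I)
G(c) = 2*c
k = -18 (k = 2*(-5 - 4) = 2*(-9) = -18)
H(W) = -19 (H(W) = (-18 - 1)/(-9 + 10) = -19/1 = -19*1 = -19)
16**2 - 23*H(Y) = 16**2 - 23*(-19) = 256 + 437 = 693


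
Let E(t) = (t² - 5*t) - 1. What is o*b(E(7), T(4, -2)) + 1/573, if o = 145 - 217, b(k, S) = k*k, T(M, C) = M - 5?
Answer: -6972263/573 ≈ -12168.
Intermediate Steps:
T(M, C) = -5 + M
E(t) = -1 + t² - 5*t
b(k, S) = k²
o = -72
o*b(E(7), T(4, -2)) + 1/573 = -72*(-1 + 7² - 5*7)² + 1/573 = -72*(-1 + 49 - 35)² + 1/573 = -72*13² + 1/573 = -72*169 + 1/573 = -12168 + 1/573 = -6972263/573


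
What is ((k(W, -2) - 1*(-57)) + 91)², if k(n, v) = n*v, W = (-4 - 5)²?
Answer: 196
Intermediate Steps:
W = 81 (W = (-9)² = 81)
((k(W, -2) - 1*(-57)) + 91)² = ((81*(-2) - 1*(-57)) + 91)² = ((-162 + 57) + 91)² = (-105 + 91)² = (-14)² = 196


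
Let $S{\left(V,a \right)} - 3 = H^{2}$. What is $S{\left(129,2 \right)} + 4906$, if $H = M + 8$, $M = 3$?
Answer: $5030$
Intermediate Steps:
$H = 11$ ($H = 3 + 8 = 11$)
$S{\left(V,a \right)} = 124$ ($S{\left(V,a \right)} = 3 + 11^{2} = 3 + 121 = 124$)
$S{\left(129,2 \right)} + 4906 = 124 + 4906 = 5030$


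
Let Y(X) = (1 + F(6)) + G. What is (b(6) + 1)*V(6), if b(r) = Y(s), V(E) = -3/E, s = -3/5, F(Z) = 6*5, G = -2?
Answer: -15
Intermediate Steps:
F(Z) = 30
s = -⅗ (s = -3*⅕ = -⅗ ≈ -0.60000)
Y(X) = 29 (Y(X) = (1 + 30) - 2 = 31 - 2 = 29)
b(r) = 29
(b(6) + 1)*V(6) = (29 + 1)*(-3/6) = 30*(-3*⅙) = 30*(-½) = -15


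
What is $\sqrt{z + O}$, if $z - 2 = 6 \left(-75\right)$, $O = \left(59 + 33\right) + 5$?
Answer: $3 i \sqrt{39} \approx 18.735 i$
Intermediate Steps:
$O = 97$ ($O = 92 + 5 = 97$)
$z = -448$ ($z = 2 + 6 \left(-75\right) = 2 - 450 = -448$)
$\sqrt{z + O} = \sqrt{-448 + 97} = \sqrt{-351} = 3 i \sqrt{39}$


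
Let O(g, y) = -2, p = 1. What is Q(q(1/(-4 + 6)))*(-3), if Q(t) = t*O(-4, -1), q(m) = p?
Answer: 6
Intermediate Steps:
q(m) = 1
Q(t) = -2*t (Q(t) = t*(-2) = -2*t)
Q(q(1/(-4 + 6)))*(-3) = -2*1*(-3) = -2*(-3) = 6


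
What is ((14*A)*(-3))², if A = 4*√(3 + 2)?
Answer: 141120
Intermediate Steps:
A = 4*√5 ≈ 8.9443
((14*A)*(-3))² = ((14*(4*√5))*(-3))² = ((56*√5)*(-3))² = (-168*√5)² = 141120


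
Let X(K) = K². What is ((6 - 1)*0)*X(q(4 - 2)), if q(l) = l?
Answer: 0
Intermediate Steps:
((6 - 1)*0)*X(q(4 - 2)) = ((6 - 1)*0)*(4 - 2)² = (5*0)*2² = 0*4 = 0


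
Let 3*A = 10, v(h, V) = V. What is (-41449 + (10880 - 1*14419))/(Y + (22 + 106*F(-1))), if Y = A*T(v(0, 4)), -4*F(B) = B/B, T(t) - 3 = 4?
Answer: -269928/113 ≈ -2388.7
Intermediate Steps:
A = 10/3 (A = (1/3)*10 = 10/3 ≈ 3.3333)
T(t) = 7 (T(t) = 3 + 4 = 7)
F(B) = -1/4 (F(B) = -B/(4*B) = -1/4*1 = -1/4)
Y = 70/3 (Y = (10/3)*7 = 70/3 ≈ 23.333)
(-41449 + (10880 - 1*14419))/(Y + (22 + 106*F(-1))) = (-41449 + (10880 - 1*14419))/(70/3 + (22 + 106*(-1/4))) = (-41449 + (10880 - 14419))/(70/3 + (22 - 53/2)) = (-41449 - 3539)/(70/3 - 9/2) = -44988/113/6 = -44988*6/113 = -269928/113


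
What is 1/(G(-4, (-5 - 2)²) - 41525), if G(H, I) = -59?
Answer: -1/41584 ≈ -2.4048e-5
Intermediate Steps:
1/(G(-4, (-5 - 2)²) - 41525) = 1/(-59 - 41525) = 1/(-41584) = -1/41584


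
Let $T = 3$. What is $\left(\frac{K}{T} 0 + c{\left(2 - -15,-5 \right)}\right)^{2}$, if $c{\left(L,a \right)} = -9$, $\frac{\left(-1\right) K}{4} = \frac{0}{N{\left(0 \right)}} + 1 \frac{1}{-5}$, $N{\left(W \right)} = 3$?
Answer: $81$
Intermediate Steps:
$K = \frac{4}{5}$ ($K = - 4 \left(\frac{0}{3} + 1 \frac{1}{-5}\right) = - 4 \left(0 \cdot \frac{1}{3} + 1 \left(- \frac{1}{5}\right)\right) = - 4 \left(0 - \frac{1}{5}\right) = \left(-4\right) \left(- \frac{1}{5}\right) = \frac{4}{5} \approx 0.8$)
$\left(\frac{K}{T} 0 + c{\left(2 - -15,-5 \right)}\right)^{2} = \left(\frac{1}{3} \cdot \frac{4}{5} \cdot 0 - 9\right)^{2} = \left(\frac{4}{15} \cdot 0 - 9\right)^{2} = \left(0 - 9\right)^{2} = \left(-9\right)^{2} = 81$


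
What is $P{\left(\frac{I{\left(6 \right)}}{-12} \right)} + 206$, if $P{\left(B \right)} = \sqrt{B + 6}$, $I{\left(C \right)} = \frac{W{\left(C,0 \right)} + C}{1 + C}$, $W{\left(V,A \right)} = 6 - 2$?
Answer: $206 + \frac{\sqrt{10374}}{42} \approx 208.43$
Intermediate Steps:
$W{\left(V,A \right)} = 4$
$I{\left(C \right)} = \frac{4 + C}{1 + C}$
$P{\left(B \right)} = \sqrt{6 + B}$
$P{\left(\frac{I{\left(6 \right)}}{-12} \right)} + 206 = \sqrt{6 + \frac{\frac{1}{1 + 6} \left(4 + 6\right)}{-12}} + 206 = \sqrt{6 + \frac{1}{7} \cdot 10 \left(- \frac{1}{12}\right)} + 206 = \sqrt{6 + \frac{10}{7} \left(- \frac{1}{12}\right)} + 206 = \sqrt{6 - \frac{5}{42}} + 206 = \sqrt{\frac{247}{42}} + 206 = \frac{\sqrt{10374}}{42} + 206 = 206 + \frac{\sqrt{10374}}{42}$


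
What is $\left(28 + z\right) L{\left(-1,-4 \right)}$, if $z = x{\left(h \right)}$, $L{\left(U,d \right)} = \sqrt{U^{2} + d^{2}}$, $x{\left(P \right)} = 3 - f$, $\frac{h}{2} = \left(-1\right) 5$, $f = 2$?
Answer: $29 \sqrt{17} \approx 119.57$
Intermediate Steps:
$h = -10$ ($h = 2 \left(\left(-1\right) 5\right) = 2 \left(-5\right) = -10$)
$x{\left(P \right)} = 1$ ($x{\left(P \right)} = 3 - 2 = 1$)
$z = 1$
$\left(28 + z\right) L{\left(-1,-4 \right)} = \left(28 + 1\right) \sqrt{\left(-1\right)^{2} + \left(-4\right)^{2}} = 29 \sqrt{1 + 16} = 29 \sqrt{17}$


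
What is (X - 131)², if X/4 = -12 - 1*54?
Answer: 156025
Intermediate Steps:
X = -264 (X = 4*(-12 - 1*54) = 4*(-12 - 54) = 4*(-66) = -264)
(X - 131)² = (-264 - 131)² = (-395)² = 156025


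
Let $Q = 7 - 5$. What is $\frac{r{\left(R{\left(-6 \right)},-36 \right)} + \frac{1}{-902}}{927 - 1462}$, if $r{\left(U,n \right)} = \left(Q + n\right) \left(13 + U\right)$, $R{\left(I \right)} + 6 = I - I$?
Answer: $\frac{214677}{482570} \approx 0.44486$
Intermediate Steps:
$Q = 2$
$R{\left(I \right)} = -6$ ($R{\left(I \right)} = -6 + \left(I - I\right) = -6 + 0 = -6$)
$r{\left(U,n \right)} = \left(2 + n\right) \left(13 + U\right)$
$\frac{r{\left(R{\left(-6 \right)},-36 \right)} + \frac{1}{-902}}{927 - 1462} = \frac{\left(26 + 2 \left(-6\right) + 13 \left(-36\right) - -216\right) + \frac{1}{-902}}{927 - 1462} = \frac{\left(26 - 12 - 468 + 216\right) - \frac{1}{902}}{-535} = \left(-238 - \frac{1}{902}\right) \left(- \frac{1}{535}\right) = \left(- \frac{214677}{902}\right) \left(- \frac{1}{535}\right) = \frac{214677}{482570}$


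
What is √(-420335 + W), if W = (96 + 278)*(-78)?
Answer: I*√449507 ≈ 670.45*I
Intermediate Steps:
W = -29172 (W = 374*(-78) = -29172)
√(-420335 + W) = √(-420335 - 29172) = √(-449507) = I*√449507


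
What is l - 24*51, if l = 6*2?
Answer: -1212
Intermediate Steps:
l = 12
l - 24*51 = 12 - 24*51 = 12 - 1224 = -1212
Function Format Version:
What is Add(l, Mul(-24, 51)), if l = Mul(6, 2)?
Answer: -1212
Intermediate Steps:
l = 12
Add(l, Mul(-24, 51)) = Add(12, Mul(-24, 51)) = Add(12, -1224) = -1212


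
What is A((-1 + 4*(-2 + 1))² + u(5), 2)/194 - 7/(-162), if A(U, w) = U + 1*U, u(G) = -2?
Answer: 4405/15714 ≈ 0.28032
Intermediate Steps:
A(U, w) = 2*U (A(U, w) = U + U = 2*U)
A((-1 + 4*(-2 + 1))² + u(5), 2)/194 - 7/(-162) = (2*((-1 + 4*(-2 + 1))² - 2))/194 - 7/(-162) = (2*((-1 + 4*(-1))² - 2))*(1/194) - 7*(-1/162) = (2*((-1 - 4)² - 2))*(1/194) + 7/162 = (2*((-5)² - 2))*(1/194) + 7/162 = (2*(25 - 2))*(1/194) + 7/162 = (2*23)*(1/194) + 7/162 = 46*(1/194) + 7/162 = 23/97 + 7/162 = 4405/15714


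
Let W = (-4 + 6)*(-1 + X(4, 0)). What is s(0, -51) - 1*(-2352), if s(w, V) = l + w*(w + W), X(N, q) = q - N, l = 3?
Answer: 2355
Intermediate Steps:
W = -10 (W = (-4 + 6)*(-1 + (0 - 1*4)) = 2*(-1 + (0 - 4)) = 2*(-1 - 4) = 2*(-5) = -10)
s(w, V) = 3 + w*(-10 + w) (s(w, V) = 3 + w*(w - 10) = 3 + w*(-10 + w))
s(0, -51) - 1*(-2352) = (3 + 0² - 10*0) - 1*(-2352) = (3 + 0 + 0) + 2352 = 3 + 2352 = 2355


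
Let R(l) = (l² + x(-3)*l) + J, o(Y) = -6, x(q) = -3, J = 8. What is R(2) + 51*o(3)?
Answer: -300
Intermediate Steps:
R(l) = 8 + l² - 3*l (R(l) = (l² - 3*l) + 8 = 8 + l² - 3*l)
R(2) + 51*o(3) = (8 + 2² - 3*2) + 51*(-6) = (8 + 4 - 6) - 306 = 6 - 306 = -300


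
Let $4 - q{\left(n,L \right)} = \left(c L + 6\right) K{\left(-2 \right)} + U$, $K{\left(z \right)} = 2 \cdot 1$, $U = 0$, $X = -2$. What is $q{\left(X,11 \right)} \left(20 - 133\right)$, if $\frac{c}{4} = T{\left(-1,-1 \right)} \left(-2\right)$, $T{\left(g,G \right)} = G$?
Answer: $20792$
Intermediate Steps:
$K{\left(z \right)} = 2$
$c = 8$ ($c = 4 \left(\left(-1\right) \left(-2\right)\right) = 4 \cdot 2 = 8$)
$q{\left(n,L \right)} = -8 - 16 L$ ($q{\left(n,L \right)} = 4 - \left(\left(8 L + 6\right) 2 + 0\right) = 4 - \left(\left(6 + 8 L\right) 2 + 0\right) = 4 - \left(\left(12 + 16 L\right) + 0\right) = 4 - \left(12 + 16 L\right) = -8 - 16 L$)
$q{\left(X,11 \right)} \left(20 - 133\right) = \left(-8 - 176\right) \left(20 - 133\right) = \left(-8 - 176\right) \left(-113\right) = \left(-184\right) \left(-113\right) = 20792$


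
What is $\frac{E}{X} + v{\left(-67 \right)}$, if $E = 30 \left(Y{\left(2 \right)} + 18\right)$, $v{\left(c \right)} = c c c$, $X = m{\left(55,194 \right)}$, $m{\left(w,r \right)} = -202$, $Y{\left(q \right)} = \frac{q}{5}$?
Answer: $- \frac{30377339}{101} \approx -3.0077 \cdot 10^{5}$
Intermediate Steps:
$Y{\left(q \right)} = \frac{q}{5}$ ($Y{\left(q \right)} = q \frac{1}{5} = \frac{q}{5}$)
$X = -202$
$v{\left(c \right)} = c^{3}$ ($v{\left(c \right)} = c^{2} c = c^{3}$)
$E = 552$ ($E = 30 \left(\frac{1}{5} \cdot 2 + 18\right) = 30 \left(\frac{2}{5} + 18\right) = 30 \cdot \frac{92}{5} = 552$)
$\frac{E}{X} + v{\left(-67 \right)} = \frac{552}{-202} + \left(-67\right)^{3} = 552 \left(- \frac{1}{202}\right) - 300763 = - \frac{276}{101} - 300763 = - \frac{30377339}{101}$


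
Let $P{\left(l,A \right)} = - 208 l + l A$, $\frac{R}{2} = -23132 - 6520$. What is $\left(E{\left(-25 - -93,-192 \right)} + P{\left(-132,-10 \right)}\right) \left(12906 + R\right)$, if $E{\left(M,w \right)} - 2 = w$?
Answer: $-1326333228$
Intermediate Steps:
$E{\left(M,w \right)} = 2 + w$
$R = -59304$ ($R = 2 \left(-23132 - 6520\right) = 2 \left(-29652\right) = -59304$)
$P{\left(l,A \right)} = - 208 l + A l$
$\left(E{\left(-25 - -93,-192 \right)} + P{\left(-132,-10 \right)}\right) \left(12906 + R\right) = \left(\left(2 - 192\right) - 132 \left(-208 - 10\right)\right) \left(12906 - 59304\right) = \left(-190 - -28776\right) \left(-46398\right) = \left(-190 + 28776\right) \left(-46398\right) = 28586 \left(-46398\right) = -1326333228$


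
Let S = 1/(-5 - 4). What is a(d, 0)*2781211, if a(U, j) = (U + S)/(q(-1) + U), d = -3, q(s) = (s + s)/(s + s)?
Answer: 38936954/9 ≈ 4.3263e+6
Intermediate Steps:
q(s) = 1 (q(s) = (2*s)/((2*s)) = (2*s)*(1/(2*s)) = 1)
S = -⅑ (S = 1/(-9) = -⅑ ≈ -0.11111)
a(U, j) = (-⅑ + U)/(1 + U) (a(U, j) = (U - ⅑)/(1 + U) = (-⅑ + U)/(1 + U))
a(d, 0)*2781211 = ((-⅑ - 3)/(1 - 3))*2781211 = (-28/9/(-2))*2781211 = -½*(-28/9)*2781211 = (14/9)*2781211 = 38936954/9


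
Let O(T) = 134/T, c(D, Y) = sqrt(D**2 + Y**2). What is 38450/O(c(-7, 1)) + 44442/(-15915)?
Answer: -14814/5305 + 96125*sqrt(2)/67 ≈ 2026.2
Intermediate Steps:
38450/O(c(-7, 1)) + 44442/(-15915) = 38450/((134/(sqrt((-7)**2 + 1**2)))) + 44442/(-15915) = 38450/((134/(sqrt(49 + 1)))) + 44442*(-1/15915) = 38450/((134/(sqrt(50)))) - 14814/5305 = 38450/((134/((5*sqrt(2))))) - 14814/5305 = 38450/((134*(sqrt(2)/10))) - 14814/5305 = 38450/((67*sqrt(2)/5)) - 14814/5305 = 38450*(5*sqrt(2)/134) - 14814/5305 = 96125*sqrt(2)/67 - 14814/5305 = -14814/5305 + 96125*sqrt(2)/67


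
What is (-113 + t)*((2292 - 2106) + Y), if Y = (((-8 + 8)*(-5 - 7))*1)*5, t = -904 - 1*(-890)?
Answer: -23622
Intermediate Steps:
t = -14 (t = -904 + 890 = -14)
Y = 0 (Y = ((0*(-12))*1)*5 = (0*1)*5 = 0*5 = 0)
(-113 + t)*((2292 - 2106) + Y) = (-113 - 14)*((2292 - 2106) + 0) = -127*(186 + 0) = -127*186 = -23622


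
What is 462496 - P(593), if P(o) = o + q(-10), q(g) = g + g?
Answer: 461923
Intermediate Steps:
q(g) = 2*g
P(o) = -20 + o (P(o) = o + 2*(-10) = o - 20 = -20 + o)
462496 - P(593) = 462496 - (-20 + 593) = 462496 - 1*573 = 462496 - 573 = 461923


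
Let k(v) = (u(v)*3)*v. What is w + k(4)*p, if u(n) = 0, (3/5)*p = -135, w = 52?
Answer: 52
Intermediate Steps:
p = -225 (p = (5/3)*(-135) = -225)
k(v) = 0 (k(v) = (0*3)*v = 0*v = 0)
w + k(4)*p = 52 + 0*(-225) = 52 + 0 = 52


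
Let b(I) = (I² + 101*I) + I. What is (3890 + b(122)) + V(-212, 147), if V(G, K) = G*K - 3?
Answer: 51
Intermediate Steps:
V(G, K) = -3 + G*K
b(I) = I² + 102*I
(3890 + b(122)) + V(-212, 147) = (3890 + 122*(102 + 122)) + (-3 - 212*147) = (3890 + 122*224) + (-3 - 31164) = (3890 + 27328) - 31167 = 31218 - 31167 = 51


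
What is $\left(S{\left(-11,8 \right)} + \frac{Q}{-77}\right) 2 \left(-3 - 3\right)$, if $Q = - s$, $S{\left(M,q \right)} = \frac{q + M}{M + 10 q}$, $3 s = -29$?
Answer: $\frac{3592}{1771} \approx 2.0282$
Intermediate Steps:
$s = - \frac{29}{3}$ ($s = \frac{1}{3} \left(-29\right) = - \frac{29}{3} \approx -9.6667$)
$S{\left(M,q \right)} = \frac{M + q}{M + 10 q}$
$Q = \frac{29}{3}$ ($Q = \left(-1\right) \left(- \frac{29}{3}\right) = \frac{29}{3} \approx 9.6667$)
$\left(S{\left(-11,8 \right)} + \frac{Q}{-77}\right) 2 \left(-3 - 3\right) = \left(\frac{-11 + 8}{-11 + 10 \cdot 8} + \frac{29}{3 \left(-77\right)}\right) 2 \left(-3 - 3\right) = \left(\frac{1}{-11 + 80} \left(-3\right) + \frac{29}{3} \left(- \frac{1}{77}\right)\right) 2 \left(-6\right) = \left(\frac{1}{69} \left(-3\right) - \frac{29}{231}\right) \left(-12\right) = \left(- \frac{1}{23} - \frac{29}{231}\right) \left(-12\right) = \left(- \frac{898}{5313}\right) \left(-12\right) = \frac{3592}{1771}$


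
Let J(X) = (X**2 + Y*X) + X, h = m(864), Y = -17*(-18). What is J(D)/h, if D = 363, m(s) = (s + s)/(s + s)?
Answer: 243210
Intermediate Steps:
Y = 306
m(s) = 1 (m(s) = (2*s)/((2*s)) = (2*s)*(1/(2*s)) = 1)
h = 1
J(X) = X**2 + 307*X (J(X) = (X**2 + 306*X) + X = X**2 + 307*X)
J(D)/h = (363*(307 + 363))/1 = (363*670)*1 = 243210*1 = 243210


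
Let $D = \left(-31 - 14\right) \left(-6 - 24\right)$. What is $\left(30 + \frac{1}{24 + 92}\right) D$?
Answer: $\frac{2349675}{58} \approx 40512.0$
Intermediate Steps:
$D = 1350$ ($D = \left(-45\right) \left(-30\right) = 1350$)
$\left(30 + \frac{1}{24 + 92}\right) D = \left(30 + \frac{1}{24 + 92}\right) 1350 = \left(30 + \frac{1}{116}\right) 1350 = \frac{3481}{116} \cdot 1350 = \frac{2349675}{58}$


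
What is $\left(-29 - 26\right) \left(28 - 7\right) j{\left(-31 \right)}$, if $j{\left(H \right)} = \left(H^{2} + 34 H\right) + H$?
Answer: $143220$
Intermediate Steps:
$j{\left(H \right)} = H^{2} + 35 H$
$\left(-29 - 26\right) \left(28 - 7\right) j{\left(-31 \right)} = \left(-29 - 26\right) \left(28 - 7\right) \left(- 31 \left(35 - 31\right)\right) = \left(-55\right) 21 \left(\left(-31\right) 4\right) = \left(-1155\right) \left(-124\right) = 143220$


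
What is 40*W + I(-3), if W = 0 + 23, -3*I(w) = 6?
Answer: 918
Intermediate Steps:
I(w) = -2 (I(w) = -⅓*6 = -2)
W = 23
40*W + I(-3) = 40*23 - 2 = 920 - 2 = 918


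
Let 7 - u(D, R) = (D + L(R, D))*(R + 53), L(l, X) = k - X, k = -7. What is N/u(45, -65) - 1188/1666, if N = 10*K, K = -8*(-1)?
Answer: -16054/9163 ≈ -1.7520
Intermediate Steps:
K = 8
N = 80 (N = 10*8 = 80)
L(l, X) = -7 - X
u(D, R) = 378 + 7*R (u(D, R) = 7 - (D + (-7 - D))*(R + 53) = 7 - (-7)*(53 + R) = 7 - (-371 - 7*R) = 7 + (371 + 7*R) = 378 + 7*R)
N/u(45, -65) - 1188/1666 = 80/(378 + 7*(-65)) - 1188/1666 = 80/(378 - 455) - 1188*1/1666 = 80/(-77) - 594/833 = 80*(-1/77) - 594/833 = -80/77 - 594/833 = -16054/9163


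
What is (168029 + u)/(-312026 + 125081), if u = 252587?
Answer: -420616/186945 ≈ -2.2499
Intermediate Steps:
(168029 + u)/(-312026 + 125081) = (168029 + 252587)/(-312026 + 125081) = 420616/(-186945) = 420616*(-1/186945) = -420616/186945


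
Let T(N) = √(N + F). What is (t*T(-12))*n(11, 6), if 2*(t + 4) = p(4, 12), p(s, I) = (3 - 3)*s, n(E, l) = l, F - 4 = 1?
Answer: -24*I*√7 ≈ -63.498*I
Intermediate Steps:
F = 5 (F = 4 + 1 = 5)
p(s, I) = 0 (p(s, I) = 0*s = 0)
t = -4 (t = -4 + (½)*0 = -4 + 0 = -4)
T(N) = √(5 + N) (T(N) = √(N + 5) = √(5 + N))
(t*T(-12))*n(11, 6) = -4*√(5 - 12)*6 = -4*I*√7*6 = -24*I*√7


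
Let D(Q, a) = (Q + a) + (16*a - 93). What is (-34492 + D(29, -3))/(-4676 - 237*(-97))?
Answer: -34607/18313 ≈ -1.8897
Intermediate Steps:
D(Q, a) = -93 + Q + 17*a (D(Q, a) = (Q + a) + (-93 + 16*a) = -93 + Q + 17*a)
(-34492 + D(29, -3))/(-4676 - 237*(-97)) = (-34492 + (-93 + 29 + 17*(-3)))/(-4676 - 237*(-97)) = (-34492 + (-93 + 29 - 51))/(-4676 + 22989) = (-34492 - 115)/18313 = -34607*1/18313 = -34607/18313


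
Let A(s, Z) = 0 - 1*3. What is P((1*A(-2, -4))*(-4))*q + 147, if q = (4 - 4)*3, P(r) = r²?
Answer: 147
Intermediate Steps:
A(s, Z) = -3 (A(s, Z) = 0 - 3 = -3)
q = 0 (q = 0*3 = 0)
P((1*A(-2, -4))*(-4))*q + 147 = ((1*(-3))*(-4))²*0 + 147 = (-3*(-4))²*0 + 147 = 12²*0 + 147 = 144*0 + 147 = 0 + 147 = 147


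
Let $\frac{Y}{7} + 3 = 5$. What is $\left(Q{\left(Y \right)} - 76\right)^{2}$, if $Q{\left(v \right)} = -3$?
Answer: $6241$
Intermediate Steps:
$Y = 14$ ($Y = -21 + 7 \cdot 5 = -21 + 35 = 14$)
$\left(Q{\left(Y \right)} - 76\right)^{2} = \left(-3 - 76\right)^{2} = \left(-79\right)^{2} = 6241$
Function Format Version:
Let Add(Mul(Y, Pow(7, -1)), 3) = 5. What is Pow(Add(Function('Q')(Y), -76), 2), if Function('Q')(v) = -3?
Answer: 6241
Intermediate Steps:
Y = 14 (Y = Add(-21, Mul(7, 5)) = Add(-21, 35) = 14)
Pow(Add(Function('Q')(Y), -76), 2) = Pow(Add(-3, -76), 2) = Pow(-79, 2) = 6241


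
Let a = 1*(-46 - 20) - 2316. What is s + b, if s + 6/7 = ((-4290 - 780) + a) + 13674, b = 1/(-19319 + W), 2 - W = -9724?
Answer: 417755957/67151 ≈ 6221.1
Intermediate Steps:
W = 9726 (W = 2 - 1*(-9724) = 2 + 9724 = 9726)
a = -2382 (a = 1*(-66) - 2316 = -66 - 2316 = -2382)
b = -1/9593 (b = 1/(-19319 + 9726) = 1/(-9593) = -1/9593 ≈ -0.00010424)
s = 43548/7 (s = -6/7 + (((-4290 - 780) - 2382) + 13674) = -6/7 + ((-5070 - 2382) + 13674) = -6/7 + (-7452 + 13674) = -6/7 + 6222 = 43548/7 ≈ 6221.1)
s + b = 43548/7 - 1/9593 = 417755957/67151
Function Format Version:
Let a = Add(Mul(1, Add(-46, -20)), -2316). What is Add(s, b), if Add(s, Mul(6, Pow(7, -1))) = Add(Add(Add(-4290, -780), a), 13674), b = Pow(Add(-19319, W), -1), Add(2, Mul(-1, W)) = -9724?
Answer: Rational(417755957, 67151) ≈ 6221.1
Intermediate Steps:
W = 9726 (W = Add(2, Mul(-1, -9724)) = Add(2, 9724) = 9726)
a = -2382 (a = Add(Mul(1, -66), -2316) = Add(-66, -2316) = -2382)
b = Rational(-1, 9593) (b = Pow(Add(-19319, 9726), -1) = Pow(-9593, -1) = Rational(-1, 9593) ≈ -0.00010424)
s = Rational(43548, 7) (s = Add(Rational(-6, 7), Add(Add(Add(-4290, -780), -2382), 13674)) = Add(Rational(-6, 7), Add(Add(-5070, -2382), 13674)) = Add(Rational(-6, 7), Add(-7452, 13674)) = Add(Rational(-6, 7), 6222) = Rational(43548, 7) ≈ 6221.1)
Add(s, b) = Add(Rational(43548, 7), Rational(-1, 9593)) = Rational(417755957, 67151)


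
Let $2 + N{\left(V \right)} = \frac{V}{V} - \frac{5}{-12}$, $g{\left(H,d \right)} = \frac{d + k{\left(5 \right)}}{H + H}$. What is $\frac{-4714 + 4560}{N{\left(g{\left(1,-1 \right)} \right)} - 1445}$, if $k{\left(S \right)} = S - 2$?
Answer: $\frac{168}{1577} \approx 0.10653$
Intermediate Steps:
$k{\left(S \right)} = -2 + S$
$g{\left(H,d \right)} = \frac{3 + d}{2 H}$ ($g{\left(H,d \right)} = \frac{d + \left(-2 + 5\right)}{H + H} = \frac{d + 3}{2 H} = \left(3 + d\right) \frac{1}{2 H} = \frac{3 + d}{2 H}$)
$N{\left(V \right)} = - \frac{7}{12}$ ($N{\left(V \right)} = -2 + \left(\frac{V}{V} - \frac{5}{-12}\right) = -2 + \left(1 - - \frac{5}{12}\right) = -2 + \left(1 + \frac{5}{12}\right) = -2 + \frac{17}{12} = - \frac{7}{12}$)
$\frac{-4714 + 4560}{N{\left(g{\left(1,-1 \right)} \right)} - 1445} = \frac{-4714 + 4560}{- \frac{7}{12} - 1445} = - \frac{154}{- \frac{17347}{12}} = \left(-154\right) \left(- \frac{12}{17347}\right) = \frac{168}{1577}$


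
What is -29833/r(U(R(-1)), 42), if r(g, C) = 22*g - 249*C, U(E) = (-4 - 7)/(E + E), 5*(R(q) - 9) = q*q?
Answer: 1372318/481673 ≈ 2.8491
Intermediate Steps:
R(q) = 9 + q**2/5 (R(q) = 9 + (q*q)/5 = 9 + q**2/5)
U(E) = -11/(2*E) (U(E) = -11*1/(2*E) = -11/(2*E))
r(g, C) = -249*C + 22*g
-29833/r(U(R(-1)), 42) = -29833/(-249*42 + 22*(-11/(2*(9 + (1/5)*(-1)**2)))) = -29833/(-10458 + 22*(-11/(2*(9 + (1/5)*1)))) = -29833/(-10458 + 22*(-11/(2*(9 + 1/5)))) = -29833/(-10458 + 22*(-11/(2*46/5))) = -29833/(-10458 + 22*(-11/2*5/46)) = -29833/(-10458 + 22*(-55/92)) = -29833/(-10458 - 605/46) = -29833/(-481673/46) = -29833*(-46/481673) = 1372318/481673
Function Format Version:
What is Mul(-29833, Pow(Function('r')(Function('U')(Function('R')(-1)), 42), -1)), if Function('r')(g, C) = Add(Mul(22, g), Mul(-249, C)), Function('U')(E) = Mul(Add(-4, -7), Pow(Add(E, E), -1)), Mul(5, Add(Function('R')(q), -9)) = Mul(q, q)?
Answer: Rational(1372318, 481673) ≈ 2.8491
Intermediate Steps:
Function('R')(q) = Add(9, Mul(Rational(1, 5), Pow(q, 2))) (Function('R')(q) = Add(9, Mul(Rational(1, 5), Mul(q, q))) = Add(9, Mul(Rational(1, 5), Pow(q, 2))))
Function('U')(E) = Mul(Rational(-11, 2), Pow(E, -1)) (Function('U')(E) = Mul(-11, Pow(Mul(2, E), -1)) = Mul(-11, Mul(Rational(1, 2), Pow(E, -1))) = Mul(Rational(-11, 2), Pow(E, -1)))
Function('r')(g, C) = Add(Mul(-249, C), Mul(22, g))
Mul(-29833, Pow(Function('r')(Function('U')(Function('R')(-1)), 42), -1)) = Mul(-29833, Pow(Add(Mul(-249, 42), Mul(22, Mul(Rational(-11, 2), Pow(Add(9, Mul(Rational(1, 5), Pow(-1, 2))), -1)))), -1)) = Mul(-29833, Pow(Add(-10458, Mul(22, Mul(Rational(-11, 2), Pow(Add(9, Mul(Rational(1, 5), 1)), -1)))), -1)) = Mul(-29833, Pow(Add(-10458, Mul(22, Mul(Rational(-11, 2), Pow(Add(9, Rational(1, 5)), -1)))), -1)) = Mul(-29833, Pow(Add(-10458, Mul(22, Mul(Rational(-11, 2), Pow(Rational(46, 5), -1)))), -1)) = Mul(-29833, Pow(Add(-10458, Mul(22, Mul(Rational(-11, 2), Rational(5, 46)))), -1)) = Mul(-29833, Pow(Add(-10458, Mul(22, Rational(-55, 92))), -1)) = Mul(-29833, Pow(Add(-10458, Rational(-605, 46)), -1)) = Mul(-29833, Pow(Rational(-481673, 46), -1)) = Mul(-29833, Rational(-46, 481673)) = Rational(1372318, 481673)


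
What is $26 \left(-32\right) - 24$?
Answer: $-856$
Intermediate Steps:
$26 \left(-32\right) - 24 = -832 - 24 = -856$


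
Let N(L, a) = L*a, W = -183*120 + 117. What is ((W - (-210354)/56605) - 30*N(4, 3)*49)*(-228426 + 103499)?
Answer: 279177472710147/56605 ≈ 4.9320e+9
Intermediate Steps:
W = -21843 (W = -21960 + 117 = -21843)
((W - (-210354)/56605) - 30*N(4, 3)*49)*(-228426 + 103499) = ((-21843 - (-210354)/56605) - 120*3*49)*(-228426 + 103499) = ((-21843 - (-210354)/56605) - 30*12*49)*(-124927) = ((-21843 - 1*(-210354/56605)) - 360*49)*(-124927) = ((-21843 + 210354/56605) - 17640)*(-124927) = (-1236212661/56605 - 17640)*(-124927) = -2234724861/56605*(-124927) = 279177472710147/56605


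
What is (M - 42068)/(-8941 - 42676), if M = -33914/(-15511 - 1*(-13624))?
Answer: 79348402/97401279 ≈ 0.81465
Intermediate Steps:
M = 33914/1887 (M = -33914/(-15511 + 13624) = -33914/(-1887) = -33914*(-1/1887) = 33914/1887 ≈ 17.972)
(M - 42068)/(-8941 - 42676) = (33914/1887 - 42068)/(-8941 - 42676) = -79348402/1887/(-51617) = -79348402/1887*(-1/51617) = 79348402/97401279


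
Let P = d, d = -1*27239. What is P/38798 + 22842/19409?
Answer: 357542165/753030382 ≈ 0.47480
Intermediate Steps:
d = -27239
P = -27239
P/38798 + 22842/19409 = -27239/38798 + 22842/19409 = 357542165/753030382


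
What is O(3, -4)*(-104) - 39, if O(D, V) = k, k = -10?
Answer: 1001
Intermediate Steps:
O(D, V) = -10
O(3, -4)*(-104) - 39 = -10*(-104) - 39 = 1040 - 39 = 1001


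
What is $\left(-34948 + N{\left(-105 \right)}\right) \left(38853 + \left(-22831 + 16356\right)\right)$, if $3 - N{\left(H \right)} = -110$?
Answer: $-1127887630$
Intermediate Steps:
$N{\left(H \right)} = 113$ ($N{\left(H \right)} = 3 - -110 = 3 + 110 = 113$)
$\left(-34948 + N{\left(-105 \right)}\right) \left(38853 + \left(-22831 + 16356\right)\right) = \left(-34948 + 113\right) \left(38853 + \left(-22831 + 16356\right)\right) = - 34835 \left(38853 - 6475\right) = \left(-34835\right) 32378 = -1127887630$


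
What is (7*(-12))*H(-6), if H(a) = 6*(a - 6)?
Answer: 6048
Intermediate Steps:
H(a) = -36 + 6*a (H(a) = 6*(-6 + a) = -36 + 6*a)
(7*(-12))*H(-6) = (7*(-12))*(-36 + 6*(-6)) = -84*(-36 - 36) = -84*(-72) = 6048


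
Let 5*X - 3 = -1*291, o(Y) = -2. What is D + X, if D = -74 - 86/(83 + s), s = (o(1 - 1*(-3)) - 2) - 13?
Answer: -21929/165 ≈ -132.90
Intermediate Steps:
s = -17 (s = (-2 - 2) - 13 = -4 - 13 = -17)
X = -288/5 (X = ⅗ + (-1*291)/5 = ⅗ + (⅕)*(-291) = ⅗ - 291/5 = -288/5 ≈ -57.600)
D = -2485/33 (D = -74 - 86/(83 - 17) = -74 - 86/66 = -74 + (1/66)*(-86) = -74 - 43/33 = -2485/33 ≈ -75.303)
D + X = -2485/33 - 288/5 = -21929/165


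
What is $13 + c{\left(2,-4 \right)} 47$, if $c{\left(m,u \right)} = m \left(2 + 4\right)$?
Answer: $577$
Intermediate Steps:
$c{\left(m,u \right)} = 6 m$ ($c{\left(m,u \right)} = m 6 = 6 m$)
$13 + c{\left(2,-4 \right)} 47 = 13 + 6 \cdot 2 \cdot 47 = 13 + 12 \cdot 47 = 13 + 564 = 577$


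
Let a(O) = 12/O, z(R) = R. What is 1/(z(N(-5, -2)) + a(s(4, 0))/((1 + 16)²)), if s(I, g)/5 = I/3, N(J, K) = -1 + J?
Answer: -1445/8661 ≈ -0.16684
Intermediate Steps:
s(I, g) = 5*I/3 (s(I, g) = 5*(I/3) = 5*I/3)
1/(z(N(-5, -2)) + a(s(4, 0))/((1 + 16)²)) = 1/((-1 - 5) + (12/(((5/3)*4)))/((1 + 16)²)) = 1/(-6 + (12/(20/3))/(17²)) = 1/(-6 + (12*(3/20))/289) = 1/(-6 + (9/5)*(1/289)) = 1/(-6 + 9/1445) = 1/(-8661/1445) = -1445/8661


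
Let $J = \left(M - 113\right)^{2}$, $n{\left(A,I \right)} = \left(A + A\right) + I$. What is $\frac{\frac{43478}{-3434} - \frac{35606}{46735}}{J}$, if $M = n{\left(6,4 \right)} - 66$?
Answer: $- \frac{1077107667}{2132002703155} \approx -0.00050521$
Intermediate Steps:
$n{\left(A,I \right)} = I + 2 A$ ($n{\left(A,I \right)} = 2 A + I = I + 2 A$)
$M = -50$ ($M = \left(4 + 2 \cdot 6\right) - 66 = \left(4 + 12\right) - 66 = 16 - 66 = -50$)
$J = 26569$ ($J = \left(-50 - 113\right)^{2} = \left(-163\right)^{2} = 26569$)
$\frac{\frac{43478}{-3434} - \frac{35606}{46735}}{J} = \frac{\frac{43478}{-3434} - \frac{35606}{46735}}{26569} = \left(43478 \left(- \frac{1}{3434}\right) - \frac{35606}{46735}\right) \frac{1}{26569} = \left(- \frac{21739}{1717} - \frac{35606}{46735}\right) \frac{1}{26569} = \left(- \frac{1077107667}{80243995}\right) \frac{1}{26569} = - \frac{1077107667}{2132002703155}$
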